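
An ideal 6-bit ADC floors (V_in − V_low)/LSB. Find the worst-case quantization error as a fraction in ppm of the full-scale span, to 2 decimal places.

15625.00 ppm

Truncating → worst-case error = 1 LSB = V_FS/2^6, so 1e+06/64 = 15625 ppm of full scale.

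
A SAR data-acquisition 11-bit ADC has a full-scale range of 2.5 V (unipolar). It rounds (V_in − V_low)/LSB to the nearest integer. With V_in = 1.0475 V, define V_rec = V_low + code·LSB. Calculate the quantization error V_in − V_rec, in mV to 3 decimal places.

0.137 mV

LSB = 2.5/2^11 = 1.221 mV.
(V_in − V_low)/LSB = (1.0475 − 0)/0.0012207 = 858.1120 → code 858 (round).
Code 858 maps back to 0 + 858×0.0012207 V = 1.0473633 V.
Difference: 0.000136719 V → 0.137 mV.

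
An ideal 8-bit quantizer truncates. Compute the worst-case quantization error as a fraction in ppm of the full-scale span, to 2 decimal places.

3906.25 ppm

Truncating → worst-case error = 1 LSB = V_FS/2^8, so 1e+06/256 = 3906.25 ppm of full scale.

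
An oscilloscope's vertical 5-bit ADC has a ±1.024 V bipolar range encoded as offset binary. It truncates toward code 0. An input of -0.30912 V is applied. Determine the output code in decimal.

Full-scale span = 2.048 V; LSB = 2.048/2^5 = 64.000 mV.
(V_in − V_low)/LSB = (-0.30912 − (−1.024)) / 0.064 = 11.170.
So the output code is 11.

code 11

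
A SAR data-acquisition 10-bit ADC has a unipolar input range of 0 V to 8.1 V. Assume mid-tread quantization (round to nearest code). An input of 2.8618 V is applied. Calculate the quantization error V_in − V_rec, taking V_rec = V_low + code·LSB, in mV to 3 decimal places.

One LSB is 8.1 V / 1024 = 7.910 mV.
(V_in − V_low)/LSB = (2.8618 − 0)/0.00791016 = 361.7880 → code 362 (round).
Reconstructed: 2.8634766 V.
V_in − V_rec = -0.00167656 V = -1.677 mV.

-1.677 mV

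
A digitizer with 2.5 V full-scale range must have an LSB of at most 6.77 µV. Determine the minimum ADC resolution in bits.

Number of steps required ≥ 2.5 V / 6.77 µV = 369276.22.
Need 2^N ≥ 369276.22; 2^18 = 262144, 2^19 = 524288.
Minimum N = 19.

19 bits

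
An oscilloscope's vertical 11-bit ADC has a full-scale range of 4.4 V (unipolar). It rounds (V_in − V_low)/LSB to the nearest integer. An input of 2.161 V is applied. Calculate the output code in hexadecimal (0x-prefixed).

code 0x3EE (decimal 1006)

Full-scale span = 4.4 V; LSB = 4.4/2^11 = 2.148 mV.
Input sits at 1005.847 steps above V_low.
Round → code 1006.
In hexadecimal (0x-prefixed): 0x3EE.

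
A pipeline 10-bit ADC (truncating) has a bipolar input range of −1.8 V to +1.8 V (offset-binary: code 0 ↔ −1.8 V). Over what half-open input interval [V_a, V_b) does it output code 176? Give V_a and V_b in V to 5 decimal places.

[-1.18125 V, -1.17773 V)

LSB = 3.6/2^10 = 3.516 mV.
V_a = V_low + 176·LSB = -1.18125 V; V_b = V_low + 177·LSB = -1.17773 V.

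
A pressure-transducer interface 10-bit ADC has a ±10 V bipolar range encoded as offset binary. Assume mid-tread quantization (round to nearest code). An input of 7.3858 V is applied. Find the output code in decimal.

code 890

LSB = 20 V / 1024 = 19.531 mV.
Input sits at 890.153 steps above V_low.
round(890.153) = 890.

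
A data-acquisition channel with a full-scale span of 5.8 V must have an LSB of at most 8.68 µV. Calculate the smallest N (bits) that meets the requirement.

20 bits

Number of steps required ≥ 5.8 V / 8.68 µV = 668202.76.
Need 2^N ≥ 668202.76; 2^19 = 524288, 2^20 = 1048576.
Minimum N = 20.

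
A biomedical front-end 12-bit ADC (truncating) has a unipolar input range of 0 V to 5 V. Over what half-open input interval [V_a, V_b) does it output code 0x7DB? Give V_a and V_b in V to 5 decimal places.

LSB = 5/2^12 = 1.221 mV.
Code 0x7DB = 2011 decimal.
V_a = V_low + 2011·LSB = 2.45483 V; V_b = V_low + 2012·LSB = 2.45605 V.

[2.45483 V, 2.45605 V)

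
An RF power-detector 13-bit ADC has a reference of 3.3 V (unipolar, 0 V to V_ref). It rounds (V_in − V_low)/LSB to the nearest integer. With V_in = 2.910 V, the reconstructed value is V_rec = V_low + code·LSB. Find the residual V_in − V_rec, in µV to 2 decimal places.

-58.59 µV

Step size: 3.3 V ÷ 2^13 = 402.83 µV.
(V_in − V_low)/LSB = (2.910 − 0)/0.000402832 = 7223.8545 → code 7224 (round).
Reconstructed: 2.9100586 V.
V_in − V_rec = -5.85937e-05 V = -58.59 µV.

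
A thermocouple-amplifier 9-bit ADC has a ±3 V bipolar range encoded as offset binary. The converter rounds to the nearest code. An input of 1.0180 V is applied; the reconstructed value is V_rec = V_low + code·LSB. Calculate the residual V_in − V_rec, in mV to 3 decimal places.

-1.531 mV

Step size: 6 V ÷ 2^9 = 11.719 mV.
(1.0180 − (−3))/0.0117188 = 342.8693; round gives code 343.
Reconstructed: 1.0195312 V.
V_in − V_rec = -0.00153125 V = -1.531 mV.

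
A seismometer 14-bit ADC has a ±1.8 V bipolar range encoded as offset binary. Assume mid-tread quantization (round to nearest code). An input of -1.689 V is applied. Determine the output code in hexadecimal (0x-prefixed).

Full-scale span = 3.6 V; LSB = 3.6/2^14 = 219.73 µV.
(-1.689 − (−1.8)) / 0.000219727 = 505.173 LSBs.
round(505.173) = 505.
In hexadecimal (0x-prefixed): 0x1F9.

code 0x1F9 (decimal 505)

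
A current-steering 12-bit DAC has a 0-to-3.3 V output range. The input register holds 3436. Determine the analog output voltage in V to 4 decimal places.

LSB = 3.3 V / 2^12 = 0.806 mV.
V_out = 0 + 3436 × 0.000805664 V = 2.76826 V.

2.7683 V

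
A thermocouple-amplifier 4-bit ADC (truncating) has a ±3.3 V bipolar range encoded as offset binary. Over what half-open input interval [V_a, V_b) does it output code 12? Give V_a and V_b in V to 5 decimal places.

[1.65000 V, 2.06250 V)

LSB = 6.6/2^4 = 412.500 mV.
V_a = V_low + 12·LSB = 1.65 V; V_b = V_low + 13·LSB = 2.0625 V.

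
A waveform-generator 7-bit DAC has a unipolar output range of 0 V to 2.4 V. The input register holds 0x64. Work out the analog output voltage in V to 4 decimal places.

LSB = 2.4 V / 2^7 = 18.750 mV.
Code 0x64 = 100 decimal.
V_out = 0 + 100 × 0.01875 V = 1.875 V.

1.8750 V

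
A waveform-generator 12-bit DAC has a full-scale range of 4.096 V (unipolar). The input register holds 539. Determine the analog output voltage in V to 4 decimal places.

0.5390 V

LSB = 4.096 V / 2^12 = 1.000 mV.
V_out = 0 + 539 × 0.001 V = 0.539 V.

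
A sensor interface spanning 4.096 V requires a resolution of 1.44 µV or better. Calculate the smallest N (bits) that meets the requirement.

Number of steps required ≥ 4.096 V / 1.44 µV = 2844444.44.
Need 2^N ≥ 2844444.44; 2^21 = 2097152, 2^22 = 4194304.
Minimum N = 22.

22 bits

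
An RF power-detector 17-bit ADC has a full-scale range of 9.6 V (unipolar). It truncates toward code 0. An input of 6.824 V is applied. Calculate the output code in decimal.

code 93170

LSB = 9.6 V / 131072 = 73.24 µV.
Input sits at 93170.347 steps above V_low.
Floor → code 93170.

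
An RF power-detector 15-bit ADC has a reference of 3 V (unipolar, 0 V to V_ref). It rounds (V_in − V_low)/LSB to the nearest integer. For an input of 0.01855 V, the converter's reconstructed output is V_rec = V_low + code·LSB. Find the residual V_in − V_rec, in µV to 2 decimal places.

-35.21 µV

Step size: 3 V ÷ 2^15 = 91.55 µV.
(V_in − V_low)/LSB = (0.01855 − 0)/9.15527e-05 = 202.6155 → code 203 (round).
Code 203 maps back to 0 + 203×9.15527e-05 V = 0.018585205 V.
V_in − V_rec = -3.52051e-05 V = -35.21 µV.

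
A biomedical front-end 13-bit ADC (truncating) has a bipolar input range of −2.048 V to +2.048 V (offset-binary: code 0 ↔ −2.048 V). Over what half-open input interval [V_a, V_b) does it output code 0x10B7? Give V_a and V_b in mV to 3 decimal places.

[91.500 mV, 92.000 mV)

LSB = 4.096/2^13 = 0.500 mV.
Code 0x10B7 = 4279 decimal.
V_a = V_low + 4279·LSB = 0.0915 V; V_b = V_low + 4280·LSB = 0.092 V.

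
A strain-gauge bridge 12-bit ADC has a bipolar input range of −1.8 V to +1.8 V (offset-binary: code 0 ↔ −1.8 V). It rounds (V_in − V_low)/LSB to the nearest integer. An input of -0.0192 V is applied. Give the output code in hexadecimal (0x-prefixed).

code 0x7EA (decimal 2026)

LSB = 3.6 V / 4096 = 0.879 mV.
(V_in − V_low)/LSB = (-0.0192 − (−1.8)) / 0.000878906 = 2026.155.
round(2026.155) = 2026.
In hexadecimal (0x-prefixed): 0x7EA.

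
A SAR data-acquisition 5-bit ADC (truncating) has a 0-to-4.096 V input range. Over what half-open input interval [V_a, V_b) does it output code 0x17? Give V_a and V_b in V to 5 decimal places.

[2.94400 V, 3.07200 V)

LSB = 4.096/2^5 = 128.000 mV.
Code 0x17 = 23 decimal.
V_a = V_low + 23·LSB = 2.944 V; V_b = V_low + 24·LSB = 3.072 V.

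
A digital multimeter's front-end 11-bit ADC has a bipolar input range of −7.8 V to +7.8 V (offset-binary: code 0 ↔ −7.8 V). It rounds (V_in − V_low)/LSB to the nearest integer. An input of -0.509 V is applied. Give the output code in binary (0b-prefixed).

LSB = 15.6 V / 2048 = 7.617 mV.
(-0.509 − (−7.8)) / 0.00761719 = 957.177 LSBs.
Round → code 957.
In binary (0b-prefixed): 0b1110111101.

code 0b1110111101 (decimal 957)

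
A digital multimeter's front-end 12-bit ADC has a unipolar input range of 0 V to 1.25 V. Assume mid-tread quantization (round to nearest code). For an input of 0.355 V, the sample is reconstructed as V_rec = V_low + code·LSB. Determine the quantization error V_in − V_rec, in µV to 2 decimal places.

Step size: 1.25 V ÷ 2^12 = 305.18 µV.
(V_in − V_low)/LSB = (0.355 − 0)/0.000305176 = 1163.2640 → code 1163 (round).
Reconstructed: 0.35491943 V.
Difference: 8.05664e-05 V → 80.57 µV.

80.57 µV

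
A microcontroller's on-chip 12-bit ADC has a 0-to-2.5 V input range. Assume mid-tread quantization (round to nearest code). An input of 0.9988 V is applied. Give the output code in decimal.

With 4096 levels over 2.5 V, one step is 0.610 mV.
(0.9988 − 0) / 0.000610352 = 1636.434 LSBs.
So the output code is 1636.

code 1636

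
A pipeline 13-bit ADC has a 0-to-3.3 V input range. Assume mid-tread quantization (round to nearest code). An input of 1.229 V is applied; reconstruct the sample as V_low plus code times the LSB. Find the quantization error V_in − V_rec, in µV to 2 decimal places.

Step size: 3.3 V ÷ 2^13 = 402.83 µV.
(1.229 − 0)/0.000402832 = 3050.8994; round gives code 3051.
Reconstructed: 1.2290405 V.
Error = 1.229 − 1.2290405 = -4.05273e-05 V = -40.53 µV.

-40.53 µV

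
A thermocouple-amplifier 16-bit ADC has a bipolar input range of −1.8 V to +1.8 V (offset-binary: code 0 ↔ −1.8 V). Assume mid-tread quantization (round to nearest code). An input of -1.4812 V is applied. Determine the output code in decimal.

code 5804

With 65536 levels over 3.6 V, one step is 54.93 µV.
Input sits at 5803.577 steps above V_low.
So the output code is 5804.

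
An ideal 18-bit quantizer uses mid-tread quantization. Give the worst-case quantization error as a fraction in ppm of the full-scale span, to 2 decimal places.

Rounding → worst-case error = ½ LSB = V_FS/2^19, so 1e+06/524288 = 1.90735 ppm of full scale.

1.91 ppm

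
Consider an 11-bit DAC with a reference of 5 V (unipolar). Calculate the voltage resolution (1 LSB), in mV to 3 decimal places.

2.441 mV

Full-scale span = 5 V.
LSB = 5 / 2^11 = 5 / 2048 = 0.00244141 V = 2.441 mV.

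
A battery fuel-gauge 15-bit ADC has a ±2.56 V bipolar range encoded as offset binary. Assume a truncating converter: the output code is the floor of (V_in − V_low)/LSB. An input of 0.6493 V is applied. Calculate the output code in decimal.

code 20539

Full-scale span = 5.12 V; LSB = 5.12/2^15 = 156.25 µV.
(0.6493 − (−2.56)) / 0.00015625 = 20539.520 LSBs.
⌊·⌋(20539.520) = 20539.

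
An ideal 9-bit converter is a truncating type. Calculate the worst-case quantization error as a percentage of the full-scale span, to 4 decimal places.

Truncating → worst-case error = 1 LSB = V_FS/2^9, so 100/512 = 0.195312 % of full scale.

0.1953 %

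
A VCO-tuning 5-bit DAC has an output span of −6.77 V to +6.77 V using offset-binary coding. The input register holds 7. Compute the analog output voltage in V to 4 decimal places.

-3.8081 V

LSB = 13.54 V / 2^5 = 423.125 mV.
V_out = (−6.77) + 7 × 0.423125 V = -3.80812 V.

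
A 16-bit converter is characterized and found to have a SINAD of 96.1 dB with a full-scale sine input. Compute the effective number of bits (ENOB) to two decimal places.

15.67 bits

ENOB = (SINAD − 1.76) / 6.02 = (96.1 − 1.76)/6.02 = 15.671.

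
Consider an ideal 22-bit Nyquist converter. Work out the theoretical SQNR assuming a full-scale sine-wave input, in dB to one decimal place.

134.2 dB

SNR ≈ 6.02·N + 1.76 dB = 6.02·22 + 1.76 = 134.20 dB.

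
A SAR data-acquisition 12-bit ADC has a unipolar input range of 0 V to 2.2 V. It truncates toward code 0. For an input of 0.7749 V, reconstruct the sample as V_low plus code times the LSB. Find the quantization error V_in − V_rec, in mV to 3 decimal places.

0.388 mV

Step size: 2.2 V ÷ 2^12 = 0.537 mV.
(0.7749 − 0)/0.000537109 = 1442.7229; ⌊·⌋ gives code 1442.
Code 1442 maps back to 0 + 1442×0.000537109 V = 0.77451172 V.
V_in − V_rec = 0.000388281 V = 0.388 mV.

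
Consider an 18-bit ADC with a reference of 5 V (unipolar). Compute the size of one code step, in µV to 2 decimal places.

19.07 µV

Full-scale span = 5 V.
LSB = 5 / 2^18 = 5 / 262144 = 1.90735e-05 V = 19.07 µV.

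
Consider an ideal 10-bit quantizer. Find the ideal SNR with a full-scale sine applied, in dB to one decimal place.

62.0 dB

SNR ≈ 6.02·N + 1.76 dB = 6.02·10 + 1.76 = 61.96 dB.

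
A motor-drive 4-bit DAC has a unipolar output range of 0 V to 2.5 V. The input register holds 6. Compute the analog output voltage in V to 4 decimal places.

LSB = 2.5 V / 2^4 = 156.250 mV.
V_out = 0 + 6 × 0.15625 V = 0.9375 V.

0.9375 V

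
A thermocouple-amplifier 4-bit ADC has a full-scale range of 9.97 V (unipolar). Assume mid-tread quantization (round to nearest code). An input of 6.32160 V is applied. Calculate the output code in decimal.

code 10

With 16 levels over 9.97 V, one step is 0.6231 V.
(V_in − V_low)/LSB = (6.32160 − 0) / 0.623125 = 10.145.
Round → code 10.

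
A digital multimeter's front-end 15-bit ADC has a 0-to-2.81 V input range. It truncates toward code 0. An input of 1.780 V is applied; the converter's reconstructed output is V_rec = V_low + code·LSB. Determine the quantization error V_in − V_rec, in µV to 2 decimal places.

81.79 µV

Step size: 2.81 V ÷ 2^15 = 85.75 µV.
(V_in − V_low)/LSB = (1.780 − 0)/8.57544e-05 = 20756.9537 → code 20756 (floor).
Code 20756 maps back to 0 + 20756×8.57544e-05 V = 1.7799182 V.
V_in − V_rec = 8.17871e-05 V = 81.79 µV.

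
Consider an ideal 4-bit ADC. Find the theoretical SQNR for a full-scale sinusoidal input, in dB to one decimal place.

SNR ≈ 6.02·N + 1.76 dB = 6.02·4 + 1.76 = 25.84 dB.

25.8 dB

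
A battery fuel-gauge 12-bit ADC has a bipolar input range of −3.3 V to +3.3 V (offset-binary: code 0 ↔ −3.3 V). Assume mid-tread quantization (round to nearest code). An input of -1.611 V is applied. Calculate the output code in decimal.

code 1048

Full-scale span = 6.6 V; LSB = 6.6/2^12 = 1.611 mV.
(V_in − V_low)/LSB = (-1.611 − (−3.3)) / 0.00161133 = 1048.204.
So the output code is 1048.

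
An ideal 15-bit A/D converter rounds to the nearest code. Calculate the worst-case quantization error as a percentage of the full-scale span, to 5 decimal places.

0.00153 %

Rounding → worst-case error = ½ LSB = V_FS/2^16, so 100/65536 = 0.00152588 % of full scale.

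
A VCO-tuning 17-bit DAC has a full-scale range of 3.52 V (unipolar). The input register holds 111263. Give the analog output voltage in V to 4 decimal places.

LSB = 3.52 V / 2^17 = 26.86 µV.
V_out = 0 + 111263 × 2.68555e-05 V = 2.98802 V.

2.9880 V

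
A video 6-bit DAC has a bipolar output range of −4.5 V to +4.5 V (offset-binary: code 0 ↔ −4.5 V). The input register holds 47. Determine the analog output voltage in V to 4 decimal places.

2.1094 V

LSB = 9 V / 2^6 = 140.625 mV.
V_out = (−4.5) + 47 × 0.140625 V = 2.10938 V.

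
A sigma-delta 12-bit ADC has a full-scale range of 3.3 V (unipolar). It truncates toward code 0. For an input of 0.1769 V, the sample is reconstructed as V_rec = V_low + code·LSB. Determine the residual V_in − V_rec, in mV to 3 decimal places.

Step size: 3.3 V ÷ 2^12 = 0.806 mV.
Scaled input = 219.5704 LSBs, so code = 219.
V_rec = 0 + 219·0.000805664 = 0.17644043 V.
Difference: 0.00045957 V → 0.460 mV.

0.460 mV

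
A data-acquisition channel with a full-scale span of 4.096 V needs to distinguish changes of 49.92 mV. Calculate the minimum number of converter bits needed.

Number of steps required ≥ 4.096 V / 49.92 mV = 82.05.
Need 2^N ≥ 82.05; 2^6 = 64, 2^7 = 128.
Minimum N = 7.

7 bits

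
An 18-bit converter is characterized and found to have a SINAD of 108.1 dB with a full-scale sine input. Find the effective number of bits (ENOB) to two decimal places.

ENOB = (SINAD − 1.76) / 6.02 = (108.1 − 1.76)/6.02 = 17.664.

17.66 bits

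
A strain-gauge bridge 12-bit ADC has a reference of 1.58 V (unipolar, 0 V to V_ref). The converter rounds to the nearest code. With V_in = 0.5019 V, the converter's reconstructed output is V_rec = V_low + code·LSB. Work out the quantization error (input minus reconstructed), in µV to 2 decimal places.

Step size: 1.58 V ÷ 2^12 = 385.74 µV.
(0.5019 − 0)/0.000385742 = 1301.1281; round gives code 1301.
Reconstructed: 0.50185059 V.
V_in − V_rec = 4.94141e-05 V = 49.41 µV.

49.41 µV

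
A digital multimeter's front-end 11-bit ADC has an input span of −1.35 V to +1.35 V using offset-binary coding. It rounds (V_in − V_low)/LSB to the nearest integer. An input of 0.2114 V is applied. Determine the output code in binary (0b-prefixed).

code 0b10010100000 (decimal 1184)

With 2048 levels over 2.7 V, one step is 1.318 mV.
(V_in − V_low)/LSB = (0.2114 − (−1.35)) / 0.00131836 = 1184.351.
round(1184.351) = 1184.
In binary (0b-prefixed): 0b10010100000.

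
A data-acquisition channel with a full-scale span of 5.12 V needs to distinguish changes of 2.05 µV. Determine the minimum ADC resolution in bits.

Number of steps required ≥ 5.12 V / 2.05 µV = 2497560.98.
Need 2^N ≥ 2497560.98; 2^21 = 2097152, 2^22 = 4194304.
Minimum N = 22.

22 bits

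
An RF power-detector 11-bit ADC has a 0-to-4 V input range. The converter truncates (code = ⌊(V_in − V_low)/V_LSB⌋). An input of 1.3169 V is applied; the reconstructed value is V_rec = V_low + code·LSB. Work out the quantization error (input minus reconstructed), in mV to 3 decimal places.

One LSB is 4 V / 2048 = 1.953 mV.
(1.3169 − 0)/0.00195312 = 674.2528; ⌊·⌋ gives code 674.
Reconstructed: 1.3164062 V.
Difference: 0.00049375 V → 0.494 mV.

0.494 mV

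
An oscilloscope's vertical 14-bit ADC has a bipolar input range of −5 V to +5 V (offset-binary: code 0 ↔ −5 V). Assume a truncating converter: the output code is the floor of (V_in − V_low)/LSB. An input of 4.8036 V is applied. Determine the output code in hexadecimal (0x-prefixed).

With 16384 levels over 10 V, one step is 0.610 mV.
Input sits at 16062.218 steps above V_low.
Floor → code 16062.
In hexadecimal (0x-prefixed): 0x3EBE.

code 0x3EBE (decimal 16062)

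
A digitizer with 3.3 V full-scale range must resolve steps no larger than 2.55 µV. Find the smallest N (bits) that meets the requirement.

Number of steps required ≥ 3.3 V / 2.55 µV = 1294117.65.
Need 2^N ≥ 1294117.65; 2^20 = 1048576, 2^21 = 2097152.
Minimum N = 21.

21 bits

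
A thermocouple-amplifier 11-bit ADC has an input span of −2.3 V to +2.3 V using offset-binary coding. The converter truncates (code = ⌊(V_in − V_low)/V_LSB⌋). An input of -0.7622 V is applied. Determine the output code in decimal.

code 684

With 2048 levels over 4.6 V, one step is 2.246 mV.
(-0.7622 − (−2.3)) / 0.00224609 = 684.655 LSBs.
⌊·⌋(684.655) = 684.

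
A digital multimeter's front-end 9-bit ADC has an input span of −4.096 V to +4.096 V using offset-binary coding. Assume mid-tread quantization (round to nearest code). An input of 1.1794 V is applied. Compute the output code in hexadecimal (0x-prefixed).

code 0x14A (decimal 330)

LSB = 8.192 V / 512 = 16.000 mV.
(1.1794 − (−4.096)) / 0.016 = 329.712 LSBs.
So the output code is 330.
In hexadecimal (0x-prefixed): 0x14A.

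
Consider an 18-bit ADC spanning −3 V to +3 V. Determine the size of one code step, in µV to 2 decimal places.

Full-scale span = 6 V.
LSB = 6 / 2^18 = 6 / 262144 = 2.28882e-05 V = 22.89 µV.

22.89 µV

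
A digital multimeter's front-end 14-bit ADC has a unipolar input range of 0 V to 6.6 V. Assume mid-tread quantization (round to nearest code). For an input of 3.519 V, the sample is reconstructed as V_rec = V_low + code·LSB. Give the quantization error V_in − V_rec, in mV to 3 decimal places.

-0.141 mV

One LSB is 6.6 V / 16384 = 402.83 µV.
(V_in − V_low)/LSB = (3.519 − 0)/0.000402832 = 8735.6509 → code 8736 (round).
V_rec = 0 + 8736·0.000402832 = 3.5191406 V.
Difference: -0.000140625 V → -0.141 mV.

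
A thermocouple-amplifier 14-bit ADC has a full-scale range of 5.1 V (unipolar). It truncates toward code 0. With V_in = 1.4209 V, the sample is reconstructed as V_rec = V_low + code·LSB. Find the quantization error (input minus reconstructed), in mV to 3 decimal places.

0.221 mV

LSB = 5.1/2^14 = 311.28 µV.
(1.4209 − 0)/0.000311279 = 4564.7109; ⌊·⌋ gives code 4564.
Code 4564 maps back to 0 + 4564×0.000311279 V = 1.4206787 V.
Error = 1.4209 − 1.4206787 = 0.000221289 V = 0.221 mV.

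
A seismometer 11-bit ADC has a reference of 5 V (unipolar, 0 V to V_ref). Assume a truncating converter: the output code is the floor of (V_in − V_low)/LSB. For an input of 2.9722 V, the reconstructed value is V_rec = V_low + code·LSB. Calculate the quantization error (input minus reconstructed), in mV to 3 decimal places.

One LSB is 5 V / 2048 = 2.441 mV.
(2.9722 − 0)/0.00244141 = 1217.4131; ⌊·⌋ gives code 1217.
Reconstructed: 2.9711914 V.
Difference: 0.00100859 V → 1.009 mV.

1.009 mV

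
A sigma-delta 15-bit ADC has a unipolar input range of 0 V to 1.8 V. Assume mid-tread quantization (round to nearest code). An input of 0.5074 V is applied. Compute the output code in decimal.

code 9237

LSB = 1.8 V / 32768 = 54.93 µV.
(V_in − V_low)/LSB = (0.5074 − 0) / 5.49316e-05 = 9236.935.
So the output code is 9237.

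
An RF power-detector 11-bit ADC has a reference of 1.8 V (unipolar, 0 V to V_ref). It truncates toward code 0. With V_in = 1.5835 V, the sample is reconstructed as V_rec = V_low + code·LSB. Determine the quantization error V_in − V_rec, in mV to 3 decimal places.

LSB = 1.8/2^11 = 0.879 mV.
(V_in − V_low)/LSB = (1.5835 − 0)/0.000878906 = 1801.6711 → code 1801 (floor).
Code 1801 maps back to 0 + 1801×0.000878906 V = 1.5829102 V.
Difference: 0.000589844 V → 0.590 mV.

0.590 mV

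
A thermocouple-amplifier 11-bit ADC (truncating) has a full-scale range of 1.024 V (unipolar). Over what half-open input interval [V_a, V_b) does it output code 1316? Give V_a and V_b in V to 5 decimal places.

[0.65800 V, 0.65850 V)

LSB = 1.024/2^11 = 0.500 mV.
V_a = V_low + 1316·LSB = 0.658 V; V_b = V_low + 1317·LSB = 0.6585 V.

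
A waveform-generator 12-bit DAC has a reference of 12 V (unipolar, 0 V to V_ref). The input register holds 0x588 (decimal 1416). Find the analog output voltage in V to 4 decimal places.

4.1484 V

LSB = 12 V / 2^12 = 2.930 mV.
Code 0x588 = 1416 decimal.
V_out = 0 + 1416 × 0.00292969 V = 4.14844 V.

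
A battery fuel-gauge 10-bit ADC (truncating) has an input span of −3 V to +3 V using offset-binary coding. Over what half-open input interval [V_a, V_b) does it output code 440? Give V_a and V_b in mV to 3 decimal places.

[-421.875 mV, -416.016 mV)

LSB = 6/2^10 = 5.859 mV.
V_a = V_low + 440·LSB = -0.421875 V; V_b = V_low + 441·LSB = -0.416016 V.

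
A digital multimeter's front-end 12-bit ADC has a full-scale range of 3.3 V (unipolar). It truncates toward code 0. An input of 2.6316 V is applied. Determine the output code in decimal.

LSB = 3.3 V / 4096 = 0.806 mV.
(2.6316 − 0) / 0.000805664 = 3266.374 LSBs.
Floor → code 3266.

code 3266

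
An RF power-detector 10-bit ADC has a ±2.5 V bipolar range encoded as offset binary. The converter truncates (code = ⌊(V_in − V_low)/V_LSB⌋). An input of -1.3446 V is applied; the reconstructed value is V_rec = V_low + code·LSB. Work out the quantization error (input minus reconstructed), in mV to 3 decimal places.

LSB = 5/2^10 = 4.883 mV.
(V_in − V_low)/LSB = (-1.3446 − (−2.5))/0.00488281 = 236.6259 → code 236 (floor).
V_rec = (−2.5) + 236·0.00488281 = -1.3476562 V.
Error = -1.3446 − (−1.3476562) = 0.00305625 V = 3.056 mV.

3.056 mV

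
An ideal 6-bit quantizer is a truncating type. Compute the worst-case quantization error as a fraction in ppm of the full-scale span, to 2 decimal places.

15625.00 ppm

Truncating → worst-case error = 1 LSB = V_FS/2^6, so 1e+06/64 = 15625 ppm of full scale.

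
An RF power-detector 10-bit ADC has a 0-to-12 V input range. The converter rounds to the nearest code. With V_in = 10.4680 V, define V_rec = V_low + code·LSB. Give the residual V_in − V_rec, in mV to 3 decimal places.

3.156 mV

LSB = 12/2^10 = 11.719 mV.
Scaled input = 893.2693 LSBs, so code = 893.
Code 893 maps back to 0 + 893×0.0117188 V = 10.464844 V.
Error = 10.4680 − 10.464844 = 0.00315625 V = 3.156 mV.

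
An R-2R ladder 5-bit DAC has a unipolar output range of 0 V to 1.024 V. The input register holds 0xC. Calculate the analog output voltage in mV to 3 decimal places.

384.000 mV

LSB = 1.024 V / 2^5 = 32.000 mV.
Code 0xC = 12 decimal.
V_out = 0 + 12 × 0.032 V = 0.384 V.
= 384.000 mV.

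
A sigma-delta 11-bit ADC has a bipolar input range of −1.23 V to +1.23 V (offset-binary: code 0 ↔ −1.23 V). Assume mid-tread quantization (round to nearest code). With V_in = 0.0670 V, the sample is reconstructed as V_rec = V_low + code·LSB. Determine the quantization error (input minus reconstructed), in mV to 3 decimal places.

One LSB is 2.46 V / 2048 = 1.201 mV.
Scaled input = 1079.7789 LSBs, so code = 1080.
Reconstructed: 0.067265625 V.
V_in − V_rec = -0.000265625 V = -0.266 mV.

-0.266 mV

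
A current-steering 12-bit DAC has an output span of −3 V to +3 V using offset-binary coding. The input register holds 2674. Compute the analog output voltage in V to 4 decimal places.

0.9170 V

LSB = 6 V / 2^12 = 1.465 mV.
V_out = (−3) + 2674 × 0.00146484 V = 0.916992 V.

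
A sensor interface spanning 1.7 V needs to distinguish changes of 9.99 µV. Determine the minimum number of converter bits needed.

18 bits

Number of steps required ≥ 1.7 V / 9.99 µV = 170170.17.
Need 2^N ≥ 170170.17; 2^17 = 131072, 2^18 = 262144.
Minimum N = 18.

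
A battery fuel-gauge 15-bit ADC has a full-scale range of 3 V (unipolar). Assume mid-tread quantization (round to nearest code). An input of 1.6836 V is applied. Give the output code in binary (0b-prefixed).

Full-scale span = 3 V; LSB = 3/2^15 = 91.55 µV.
(1.6836 − 0) / 9.15527e-05 = 18389.402 LSBs.
So the output code is 18389.
In binary (0b-prefixed): 0b100011111010101.

code 0b100011111010101 (decimal 18389)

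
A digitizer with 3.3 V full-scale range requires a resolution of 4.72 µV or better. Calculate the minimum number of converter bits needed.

20 bits

Number of steps required ≥ 3.3 V / 4.72 µV = 699152.54.
Need 2^N ≥ 699152.54; 2^19 = 524288, 2^20 = 1048576.
Minimum N = 20.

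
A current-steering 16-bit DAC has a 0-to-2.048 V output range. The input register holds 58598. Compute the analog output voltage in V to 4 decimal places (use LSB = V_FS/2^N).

LSB = 2.048 V / 2^16 = 31.25 µV.
V_out = 0 + 58598 × 3.125e-05 V = 1.83119 V.

1.8312 V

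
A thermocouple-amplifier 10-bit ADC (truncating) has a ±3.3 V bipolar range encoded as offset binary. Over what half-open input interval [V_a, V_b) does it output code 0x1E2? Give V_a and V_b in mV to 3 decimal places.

[-193.359 mV, -186.914 mV)

LSB = 6.6/2^10 = 6.445 mV.
Code 0x1E2 = 482 decimal.
V_a = V_low + 482·LSB = -0.193359 V; V_b = V_low + 483·LSB = -0.186914 V.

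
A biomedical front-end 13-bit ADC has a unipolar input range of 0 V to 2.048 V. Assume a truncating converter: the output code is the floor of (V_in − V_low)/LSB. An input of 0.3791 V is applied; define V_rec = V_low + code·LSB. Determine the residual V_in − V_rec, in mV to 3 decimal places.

Step size: 2.048 V ÷ 2^13 = 250.00 µV.
(0.3791 − 0)/0.00025 = 1516.4000; ⌊·⌋ gives code 1516.
Code 1516 maps back to 0 + 1516×0.00025 V = 0.379 V.
Difference: 0.0001 V → 0.100 mV.

0.100 mV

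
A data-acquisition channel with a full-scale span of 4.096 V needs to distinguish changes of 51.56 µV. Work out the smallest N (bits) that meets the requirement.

Number of steps required ≥ 4.096 V / 51.56 µV = 79441.43.
Need 2^N ≥ 79441.43; 2^16 = 65536, 2^17 = 131072.
Minimum N = 17.

17 bits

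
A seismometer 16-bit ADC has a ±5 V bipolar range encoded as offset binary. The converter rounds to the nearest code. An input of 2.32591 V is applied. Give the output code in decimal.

Full-scale span = 10 V; LSB = 10/2^16 = 152.59 µV.
(2.32591 − (−5)) / 0.000152588 = 48011.084 LSBs.
So the output code is 48011.

code 48011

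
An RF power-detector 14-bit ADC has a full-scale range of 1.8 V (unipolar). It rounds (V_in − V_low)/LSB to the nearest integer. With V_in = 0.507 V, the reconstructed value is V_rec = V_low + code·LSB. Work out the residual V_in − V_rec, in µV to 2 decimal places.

-19.04 µV

LSB = 1.8/2^14 = 109.86 µV.
Scaled input = 4614.8267 LSBs, so code = 4615.
V_rec = 0 + 4615·0.000109863 = 0.50701904 V.
Error = 0.507 − 0.50701904 = -1.9043e-05 V = -19.04 µV.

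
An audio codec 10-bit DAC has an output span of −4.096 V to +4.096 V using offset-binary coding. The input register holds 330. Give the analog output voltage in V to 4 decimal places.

-1.4560 V

LSB = 8.192 V / 2^10 = 8.000 mV.
V_out = (−4.096) + 330 × 0.008 V = -1.456 V.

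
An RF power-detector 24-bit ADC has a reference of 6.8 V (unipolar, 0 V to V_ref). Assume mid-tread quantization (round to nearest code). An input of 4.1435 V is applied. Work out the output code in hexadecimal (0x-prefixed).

With 16777216 levels over 6.8 V, one step is 0.41 µV.
Input sits at 10222999.191 steps above V_low.
round(10222999.191) = 10222999.
In hexadecimal (0x-prefixed): 0x9BFD97.

code 0x9BFD97 (decimal 10222999)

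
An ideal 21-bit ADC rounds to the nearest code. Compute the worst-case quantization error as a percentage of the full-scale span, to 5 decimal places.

Rounding → worst-case error = ½ LSB = V_FS/2^22, so 100/4194304 = 2.38419e-05 % of full scale.

0.00002 %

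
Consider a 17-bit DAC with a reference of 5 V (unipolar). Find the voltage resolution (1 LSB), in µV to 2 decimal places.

Full-scale span = 5 V.
LSB = 5 / 2^17 = 5 / 131072 = 3.8147e-05 V = 38.15 µV.

38.15 µV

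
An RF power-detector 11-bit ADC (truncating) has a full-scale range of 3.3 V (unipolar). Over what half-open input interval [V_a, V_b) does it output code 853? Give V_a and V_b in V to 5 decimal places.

[1.37446 V, 1.37607 V)

LSB = 3.3/2^11 = 1.611 mV.
V_a = V_low + 853·LSB = 1.37446 V; V_b = V_low + 854·LSB = 1.37607 V.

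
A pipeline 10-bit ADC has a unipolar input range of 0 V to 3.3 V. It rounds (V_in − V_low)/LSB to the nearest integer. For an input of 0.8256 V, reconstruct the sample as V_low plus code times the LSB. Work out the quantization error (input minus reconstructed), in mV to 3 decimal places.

0.600 mV

One LSB is 3.3 V / 1024 = 3.223 mV.
(0.8256 − 0)/0.00322266 = 256.1862; round gives code 256.
Reconstructed: 0.825 V.
Difference: 0.0006 V → 0.600 mV.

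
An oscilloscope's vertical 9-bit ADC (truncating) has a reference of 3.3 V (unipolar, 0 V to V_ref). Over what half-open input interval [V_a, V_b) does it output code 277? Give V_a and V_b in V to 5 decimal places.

LSB = 3.3/2^9 = 6.445 mV.
V_a = V_low + 277·LSB = 1.78535 V; V_b = V_low + 278·LSB = 1.7918 V.

[1.78535 V, 1.79180 V)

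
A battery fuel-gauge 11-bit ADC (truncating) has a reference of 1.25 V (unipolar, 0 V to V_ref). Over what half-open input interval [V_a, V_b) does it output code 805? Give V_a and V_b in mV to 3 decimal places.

LSB = 1.25/2^11 = 0.610 mV.
V_a = V_low + 805·LSB = 0.491333 V; V_b = V_low + 806·LSB = 0.491943 V.

[491.333 mV, 491.943 mV)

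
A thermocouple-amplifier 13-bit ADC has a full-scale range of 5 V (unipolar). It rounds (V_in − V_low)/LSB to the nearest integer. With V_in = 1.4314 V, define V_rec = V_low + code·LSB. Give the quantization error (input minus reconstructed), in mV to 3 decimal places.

0.126 mV

Step size: 5 V ÷ 2^13 = 0.610 mV.
Scaled input = 2345.2058 LSBs, so code = 2345.
Code 2345 maps back to 0 + 2345×0.000610352 V = 1.4312744 V.
Difference: 0.000125586 V → 0.126 mV.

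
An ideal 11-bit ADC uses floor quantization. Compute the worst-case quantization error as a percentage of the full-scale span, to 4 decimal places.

Truncating → worst-case error = 1 LSB = V_FS/2^11, so 100/2048 = 0.0488281 % of full scale.

0.0488 %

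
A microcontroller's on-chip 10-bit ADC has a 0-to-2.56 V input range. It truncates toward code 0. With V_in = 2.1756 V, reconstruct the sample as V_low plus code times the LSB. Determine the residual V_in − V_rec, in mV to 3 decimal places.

0.600 mV

One LSB is 2.56 V / 1024 = 2.500 mV.
Scaled input = 870.2400 LSBs, so code = 870.
V_rec = 0 + 870·0.0025 = 2.175 V.
Difference: 0.0006 V → 0.600 mV.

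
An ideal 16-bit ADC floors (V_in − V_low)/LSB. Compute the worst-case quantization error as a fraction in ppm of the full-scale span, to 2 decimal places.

15.26 ppm

Truncating → worst-case error = 1 LSB = V_FS/2^16, so 1e+06/65536 = 15.2588 ppm of full scale.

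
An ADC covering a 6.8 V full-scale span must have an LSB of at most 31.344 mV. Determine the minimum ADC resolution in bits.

8 bits

Number of steps required ≥ 6.8 V / 31.344 mV = 216.95.
Need 2^N ≥ 216.95; 2^7 = 128, 2^8 = 256.
Minimum N = 8.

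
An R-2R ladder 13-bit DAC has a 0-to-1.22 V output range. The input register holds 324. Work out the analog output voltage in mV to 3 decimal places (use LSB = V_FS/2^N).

48.252 mV

LSB = 1.22 V / 2^13 = 148.93 µV.
V_out = 0 + 324 × 0.000148926 V = 0.048252 V.
= 48.252 mV.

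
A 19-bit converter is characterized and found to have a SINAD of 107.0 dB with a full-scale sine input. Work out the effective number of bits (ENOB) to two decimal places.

ENOB = (SINAD − 1.76) / 6.02 = (107.0 − 1.76)/6.02 = 17.482.

17.48 bits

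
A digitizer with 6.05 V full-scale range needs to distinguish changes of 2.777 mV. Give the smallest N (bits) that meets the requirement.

Number of steps required ≥ 6.05 V / 2.777 mV = 2178.61.
Need 2^N ≥ 2178.61; 2^11 = 2048, 2^12 = 4096.
Minimum N = 12.

12 bits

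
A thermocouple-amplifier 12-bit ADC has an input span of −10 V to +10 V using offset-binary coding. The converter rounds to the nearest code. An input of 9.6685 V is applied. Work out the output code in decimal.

LSB = 20 V / 4096 = 4.883 mV.
(9.6685 − (−10)) / 0.00488281 = 4028.109 LSBs.
Round → code 4028.

code 4028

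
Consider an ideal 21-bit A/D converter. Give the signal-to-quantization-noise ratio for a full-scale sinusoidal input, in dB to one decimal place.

128.2 dB

SNR ≈ 6.02·N + 1.76 dB = 6.02·21 + 1.76 = 128.18 dB.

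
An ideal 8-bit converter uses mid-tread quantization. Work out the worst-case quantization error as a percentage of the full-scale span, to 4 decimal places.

Rounding → worst-case error = ½ LSB = V_FS/2^9, so 100/512 = 0.195312 % of full scale.

0.1953 %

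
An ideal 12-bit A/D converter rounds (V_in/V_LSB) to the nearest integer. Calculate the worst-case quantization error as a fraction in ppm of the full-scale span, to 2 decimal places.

Rounding → worst-case error = ½ LSB = V_FS/2^13, so 1e+06/8192 = 122.07 ppm of full scale.

122.07 ppm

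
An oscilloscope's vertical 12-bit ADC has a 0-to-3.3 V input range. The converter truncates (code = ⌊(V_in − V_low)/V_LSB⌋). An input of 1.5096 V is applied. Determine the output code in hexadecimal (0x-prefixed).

code 0x751 (decimal 1873)

LSB = 3.3 V / 4096 = 0.806 mV.
Input sits at 1873.734 steps above V_low.
So the output code is 1873.
In hexadecimal (0x-prefixed): 0x751.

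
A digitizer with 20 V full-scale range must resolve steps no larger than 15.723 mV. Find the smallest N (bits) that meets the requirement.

Number of steps required ≥ 20 V / 15.723 mV = 1272.02.
Need 2^N ≥ 1272.02; 2^10 = 1024, 2^11 = 2048.
Minimum N = 11.

11 bits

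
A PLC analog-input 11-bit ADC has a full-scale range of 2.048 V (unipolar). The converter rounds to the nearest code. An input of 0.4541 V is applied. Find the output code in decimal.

LSB = 2.048 V / 2048 = 1.000 mV.
Input sits at 454.100 steps above V_low.
Round → code 454.

code 454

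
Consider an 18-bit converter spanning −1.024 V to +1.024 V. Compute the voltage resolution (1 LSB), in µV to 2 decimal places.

Full-scale span = 2.048 V.
LSB = 2.048 / 2^18 = 2.048 / 262144 = 7.8125e-06 V = 7.81 µV.

7.81 µV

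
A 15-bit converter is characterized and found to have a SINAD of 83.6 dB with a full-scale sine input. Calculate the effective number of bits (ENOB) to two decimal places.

ENOB = (SINAD − 1.76) / 6.02 = (83.6 − 1.76)/6.02 = 13.595.

13.59 bits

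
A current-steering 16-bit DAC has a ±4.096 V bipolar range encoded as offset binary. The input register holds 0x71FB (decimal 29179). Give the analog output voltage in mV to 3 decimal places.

LSB = 8.192 V / 2^16 = 125.00 µV.
Code 0x71FB = 29179 decimal.
V_out = (−4.096) + 29179 × 0.000125 V = -0.448625 V.
= -448.625 mV.

-448.625 mV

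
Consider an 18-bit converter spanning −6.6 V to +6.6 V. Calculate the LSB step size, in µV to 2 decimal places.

50.35 µV

Full-scale span = 13.2 V.
LSB = 13.2 / 2^18 = 13.2 / 262144 = 5.0354e-05 V = 50.35 µV.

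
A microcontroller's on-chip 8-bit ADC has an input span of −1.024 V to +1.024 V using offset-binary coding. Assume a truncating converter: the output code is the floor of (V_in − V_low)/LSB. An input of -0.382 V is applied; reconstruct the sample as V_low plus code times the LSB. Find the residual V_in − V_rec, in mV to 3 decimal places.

LSB = 2.048/2^8 = 8.000 mV.
(V_in − V_low)/LSB = (-0.382 − (−1.024))/0.008 = 80.2500 → code 80 (floor).
V_rec = (−1.024) + 80·0.008 = -0.384 V.
V_in − V_rec = 0.002 V = 2.000 mV.

2.000 mV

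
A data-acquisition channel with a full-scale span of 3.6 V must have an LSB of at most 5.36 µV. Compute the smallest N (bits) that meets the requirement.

20 bits

Number of steps required ≥ 3.6 V / 5.36 µV = 671641.79.
Need 2^N ≥ 671641.79; 2^19 = 524288, 2^20 = 1048576.
Minimum N = 20.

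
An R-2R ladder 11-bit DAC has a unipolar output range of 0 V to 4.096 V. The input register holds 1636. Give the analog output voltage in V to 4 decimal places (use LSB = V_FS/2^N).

LSB = 4.096 V / 2^11 = 2.000 mV.
V_out = 0 + 1636 × 0.002 V = 3.272 V.

3.2720 V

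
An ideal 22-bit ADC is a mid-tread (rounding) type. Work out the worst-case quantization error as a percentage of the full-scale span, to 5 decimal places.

0.00001 %

Rounding → worst-case error = ½ LSB = V_FS/2^23, so 100/8388608 = 1.19209e-05 % of full scale.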